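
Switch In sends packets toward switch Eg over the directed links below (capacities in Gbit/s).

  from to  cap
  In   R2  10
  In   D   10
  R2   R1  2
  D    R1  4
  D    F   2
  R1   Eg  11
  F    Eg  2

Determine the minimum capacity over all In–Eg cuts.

Augment In→R2→R1→Eg: bottleneck 2, flow now 2.
Augment In→D→R1→Eg: bottleneck 4, flow now 6.
Augment In→D→F→Eg: bottleneck 2, flow now 8.
No augmenting path remains; maximum flow = 8.
By max-flow min-cut, the minimum cut capacity equals the max flow.
In the residual graph, reachable from In: {In, R2, D}.
Min-cut edges: R2→R1 (2), D→R1 (4), D→F (2); capacity 2 + 4 + 2 = 8.

8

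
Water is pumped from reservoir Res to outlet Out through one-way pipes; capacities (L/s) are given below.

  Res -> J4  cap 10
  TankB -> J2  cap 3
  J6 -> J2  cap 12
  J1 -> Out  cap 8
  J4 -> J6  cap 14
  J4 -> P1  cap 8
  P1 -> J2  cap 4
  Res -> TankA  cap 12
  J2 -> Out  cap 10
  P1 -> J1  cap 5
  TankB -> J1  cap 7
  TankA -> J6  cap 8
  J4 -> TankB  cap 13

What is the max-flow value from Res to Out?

18

Augment Res→TankA→J6→J2→Out: bottleneck 8, flow now 8.
Augment Res→J4→P1→J1→Out: bottleneck 5, flow now 13.
Augment Res→J4→P1→J2→Out: bottleneck 2, flow now 15.
Augment Res→J4→TankB→J1→Out: bottleneck 3, flow now 18.
No augmenting path remains; maximum flow = 18.
In the residual graph, reachable from Res: {Res, TankA}.
Min-cut edges: Res→J4 (10), TankA→J6 (8); capacity 10 + 8 = 18.
This cut is saturated, so no flow can exceed 18.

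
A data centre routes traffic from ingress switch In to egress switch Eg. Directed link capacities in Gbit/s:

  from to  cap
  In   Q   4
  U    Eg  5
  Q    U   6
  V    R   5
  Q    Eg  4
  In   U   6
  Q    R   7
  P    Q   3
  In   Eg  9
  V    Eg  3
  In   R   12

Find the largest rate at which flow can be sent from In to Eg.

Augment In→Eg: bottleneck 9, flow now 9.
Augment In→Q→Eg: bottleneck 4, flow now 13.
Augment In→U→Eg: bottleneck 5, flow now 18.
No augmenting path remains; maximum flow = 18.
In the residual graph, reachable from In: {In, R, U}.
Min-cut edges: In→Q (4), In→Eg (9), U→Eg (5); capacity 4 + 9 + 5 = 18.
This cut is saturated, so no flow can exceed 18.

18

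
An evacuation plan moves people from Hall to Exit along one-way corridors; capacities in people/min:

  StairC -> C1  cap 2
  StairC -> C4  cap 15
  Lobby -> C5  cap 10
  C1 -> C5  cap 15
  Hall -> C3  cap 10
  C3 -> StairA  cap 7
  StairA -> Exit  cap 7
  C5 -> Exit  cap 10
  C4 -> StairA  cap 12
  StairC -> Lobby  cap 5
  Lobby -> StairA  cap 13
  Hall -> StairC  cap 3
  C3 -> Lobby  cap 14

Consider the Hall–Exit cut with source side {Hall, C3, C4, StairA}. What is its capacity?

Edges leaving {Hall, C3, C4, StairA}: Hall→StairC (3), C3→Lobby (14), StairA→Exit (7).
Cut capacity = 3 + 14 + 7 = 24.

24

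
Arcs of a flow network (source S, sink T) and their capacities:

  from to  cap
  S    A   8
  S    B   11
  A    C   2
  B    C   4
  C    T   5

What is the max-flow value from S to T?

Augment S→A→C→T: bottleneck 2, flow now 2.
Augment S→B→C→T: bottleneck 3, flow now 5.
No augmenting path remains; maximum flow = 5.
In the residual graph, reachable from S: {S, A, B, C}.
Min-cut edges: C→T (5); capacity 5 = 5.
This cut is saturated, so no flow can exceed 5.

5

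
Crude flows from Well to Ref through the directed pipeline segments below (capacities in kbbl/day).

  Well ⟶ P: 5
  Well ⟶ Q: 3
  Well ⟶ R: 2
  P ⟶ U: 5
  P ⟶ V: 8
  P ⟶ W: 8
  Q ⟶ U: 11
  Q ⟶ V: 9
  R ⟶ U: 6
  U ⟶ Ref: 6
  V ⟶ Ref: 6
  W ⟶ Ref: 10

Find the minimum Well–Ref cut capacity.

Augment Well→P→U→Ref: bottleneck 5, flow now 5.
Augment Well→Q→U→Ref: bottleneck 1, flow now 6.
Augment Well→Q→V→Ref: bottleneck 2, flow now 8.
Augment Well→R→U→P→V→Ref: bottleneck 2, flow now 10. (uses reverse residual edge)
No augmenting path remains; maximum flow = 10.
By max-flow min-cut, the minimum cut capacity equals the max flow.
In the residual graph, reachable from Well: {Well}.
Min-cut edges: Well→P (5), Well→Q (3), Well→R (2); capacity 5 + 3 + 2 = 10.

10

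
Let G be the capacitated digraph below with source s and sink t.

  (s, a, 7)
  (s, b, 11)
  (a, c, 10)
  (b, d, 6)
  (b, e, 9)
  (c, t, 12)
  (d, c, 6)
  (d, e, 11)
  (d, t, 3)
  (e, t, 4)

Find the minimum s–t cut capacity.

17

Augment s→a→c→t: bottleneck 7, flow now 7.
Augment s→b→d→t: bottleneck 3, flow now 10.
Augment s→b→e→t: bottleneck 4, flow now 14.
Augment s→b→d→c→t: bottleneck 3, flow now 17.
No augmenting path remains; maximum flow = 17.
By max-flow min-cut, the minimum cut capacity equals the max flow.
In the residual graph, reachable from s: {s, b, e}.
Min-cut edges: s→a (7), b→d (6), e→t (4); capacity 7 + 6 + 4 = 17.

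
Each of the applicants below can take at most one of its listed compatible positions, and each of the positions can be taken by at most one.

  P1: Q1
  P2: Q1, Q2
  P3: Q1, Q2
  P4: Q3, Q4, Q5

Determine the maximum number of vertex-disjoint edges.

3

Unit-capacity flow: source→left, listed edges, right→sink; max matching = max flow.
Augmenting path P1→Q1 (+1); matched 1.
Augmenting path P2→Q2 (+1); matched 2.
Augmenting path P4→Q3 (+1); matched 3.
No augmenting path remains; maximum matching = 3.
König certificate: {P4, Q1, Q2} is a vertex cover of size 3 (every listed pair touches it), so no matching can be larger.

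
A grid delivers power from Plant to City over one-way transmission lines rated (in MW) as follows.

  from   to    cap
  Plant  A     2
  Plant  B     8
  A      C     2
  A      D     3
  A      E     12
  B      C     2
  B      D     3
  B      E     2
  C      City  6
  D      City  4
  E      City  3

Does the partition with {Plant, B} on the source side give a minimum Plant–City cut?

Given cut capacity: 2 + 2 + 3 + 2 = 9.
Augment Plant→A→C→City: bottleneck 2, flow now 2.
Augment Plant→B→C→City: bottleneck 2, flow now 4.
Augment Plant→B→D→City: bottleneck 3, flow now 7.
Augment Plant→B→E→City: bottleneck 2, flow now 9.
No augmenting path remains; maximum flow = 9.
Cut capacity 9 equals the max flow, so it is a minimum cut.

Yes — it is a minimum cut (capacity 9).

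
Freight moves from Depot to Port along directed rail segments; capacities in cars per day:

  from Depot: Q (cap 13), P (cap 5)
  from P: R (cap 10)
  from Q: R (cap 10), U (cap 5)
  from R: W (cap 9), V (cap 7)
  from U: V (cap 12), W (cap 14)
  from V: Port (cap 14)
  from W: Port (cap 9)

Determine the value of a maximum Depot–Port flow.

Augment Depot→P→R→V→Port: bottleneck 5, flow now 5.
Augment Depot→Q→R→V→Port: bottleneck 2, flow now 7.
Augment Depot→Q→R→W→Port: bottleneck 8, flow now 15.
Augment Depot→Q→U→V→Port: bottleneck 3, flow now 18.
No augmenting path remains; maximum flow = 18.
In the residual graph, reachable from Depot: {Depot}.
Min-cut edges: Depot→P (5), Depot→Q (13); capacity 5 + 13 = 18.
This cut is saturated, so no flow can exceed 18.

18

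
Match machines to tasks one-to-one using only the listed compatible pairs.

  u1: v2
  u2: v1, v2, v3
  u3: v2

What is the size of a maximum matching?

Unit-capacity flow: source→left, listed edges, right→sink; max matching = max flow.
Augmenting path u1→v2 (+1); matched 1.
Augmenting path u2→v1 (+1); matched 2.
No augmenting path remains; maximum matching = 2.
König certificate: {u2, v2} is a vertex cover of size 2 (every listed pair touches it), so no matching can be larger.

2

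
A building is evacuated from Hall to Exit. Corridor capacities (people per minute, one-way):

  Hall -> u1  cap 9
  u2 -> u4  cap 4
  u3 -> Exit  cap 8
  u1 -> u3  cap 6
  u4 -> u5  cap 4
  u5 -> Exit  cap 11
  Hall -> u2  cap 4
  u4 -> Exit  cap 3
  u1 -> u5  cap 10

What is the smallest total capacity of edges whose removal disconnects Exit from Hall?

13

Augment Hall→u1→u3→Exit: bottleneck 6, flow now 6.
Augment Hall→u1→u5→Exit: bottleneck 3, flow now 9.
Augment Hall→u2→u4→Exit: bottleneck 3, flow now 12.
Augment Hall→u2→u4→u5→Exit: bottleneck 1, flow now 13.
No augmenting path remains; maximum flow = 13.
By max-flow min-cut, the minimum cut capacity equals the max flow.
In the residual graph, reachable from Hall: {Hall}.
Min-cut edges: Hall→u1 (9), Hall→u2 (4); capacity 9 + 4 = 13.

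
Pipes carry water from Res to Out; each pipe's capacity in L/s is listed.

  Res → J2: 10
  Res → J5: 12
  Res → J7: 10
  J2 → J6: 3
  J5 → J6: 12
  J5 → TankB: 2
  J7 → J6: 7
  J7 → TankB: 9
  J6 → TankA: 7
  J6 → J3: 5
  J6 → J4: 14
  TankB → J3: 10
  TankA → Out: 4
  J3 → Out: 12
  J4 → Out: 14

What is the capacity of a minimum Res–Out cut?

25

Augment Res→J2→J6→TankA→Out: bottleneck 3, flow now 3.
Augment Res→J5→J6→TankA→Out: bottleneck 1, flow now 4.
Augment Res→J5→J6→J3→Out: bottleneck 5, flow now 9.
Augment Res→J5→J6→J4→Out: bottleneck 6, flow now 15.
Augment Res→J7→J6→J4→Out: bottleneck 7, flow now 22.
Augment Res→J7→TankB→J3→Out: bottleneck 3, flow now 25.
No augmenting path remains; maximum flow = 25.
By max-flow min-cut, the minimum cut capacity equals the max flow.
In the residual graph, reachable from Res: {Res, J2}.
Min-cut edges: Res→J5 (12), Res→J7 (10), J2→J6 (3); capacity 12 + 10 + 3 = 25.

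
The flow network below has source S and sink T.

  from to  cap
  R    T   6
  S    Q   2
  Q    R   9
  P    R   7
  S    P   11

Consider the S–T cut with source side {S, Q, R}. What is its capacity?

17

Edges leaving {S, Q, R}: S→P (11), R→T (6).
Cut capacity = 11 + 6 = 17.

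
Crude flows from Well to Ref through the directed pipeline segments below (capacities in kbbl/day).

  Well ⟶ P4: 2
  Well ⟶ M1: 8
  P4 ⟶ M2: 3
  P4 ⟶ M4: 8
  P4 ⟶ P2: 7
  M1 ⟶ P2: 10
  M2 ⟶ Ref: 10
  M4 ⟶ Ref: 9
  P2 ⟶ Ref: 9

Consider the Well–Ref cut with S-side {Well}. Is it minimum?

Yes — it is a minimum cut (capacity 10).

Given cut capacity: 2 + 8 = 10.
Augment Well→P4→M2→Ref: bottleneck 2, flow now 2.
Augment Well→M1→P2→Ref: bottleneck 8, flow now 10.
No augmenting path remains; maximum flow = 10.
Cut capacity 10 equals the max flow, so it is a minimum cut.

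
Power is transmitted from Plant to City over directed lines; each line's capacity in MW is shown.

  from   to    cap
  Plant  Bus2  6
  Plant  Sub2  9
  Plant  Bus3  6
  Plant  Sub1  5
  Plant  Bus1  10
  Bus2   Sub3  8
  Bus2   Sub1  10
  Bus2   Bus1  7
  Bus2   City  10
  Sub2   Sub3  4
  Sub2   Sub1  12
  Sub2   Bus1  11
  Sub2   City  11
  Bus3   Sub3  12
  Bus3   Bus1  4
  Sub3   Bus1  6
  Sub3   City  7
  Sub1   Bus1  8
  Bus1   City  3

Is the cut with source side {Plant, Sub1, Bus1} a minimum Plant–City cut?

Yes — it is a minimum cut (capacity 24).

Given cut capacity: 6 + 9 + 6 + 3 = 24.
Augment Plant→Bus2→City: bottleneck 6, flow now 6.
Augment Plant→Sub2→City: bottleneck 9, flow now 15.
Augment Plant→Bus1→City: bottleneck 3, flow now 18.
Augment Plant→Bus3→Sub3→City: bottleneck 6, flow now 24.
No augmenting path remains; maximum flow = 24.
Cut capacity 24 equals the max flow, so it is a minimum cut.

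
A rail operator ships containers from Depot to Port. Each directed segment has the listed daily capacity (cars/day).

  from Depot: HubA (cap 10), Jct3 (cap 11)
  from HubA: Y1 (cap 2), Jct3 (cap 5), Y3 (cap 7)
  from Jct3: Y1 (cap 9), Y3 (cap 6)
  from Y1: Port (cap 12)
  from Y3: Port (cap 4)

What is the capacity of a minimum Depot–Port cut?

Augment Depot→HubA→Y1→Port: bottleneck 2, flow now 2.
Augment Depot→HubA→Y3→Port: bottleneck 4, flow now 6.
Augment Depot→Jct3→Y1→Port: bottleneck 9, flow now 15.
No augmenting path remains; maximum flow = 15.
By max-flow min-cut, the minimum cut capacity equals the max flow.
In the residual graph, reachable from Depot: {Depot, HubA, Jct3, Y3}.
Min-cut edges: HubA→Y1 (2), Jct3→Y1 (9), Y3→Port (4); capacity 2 + 9 + 4 = 15.

15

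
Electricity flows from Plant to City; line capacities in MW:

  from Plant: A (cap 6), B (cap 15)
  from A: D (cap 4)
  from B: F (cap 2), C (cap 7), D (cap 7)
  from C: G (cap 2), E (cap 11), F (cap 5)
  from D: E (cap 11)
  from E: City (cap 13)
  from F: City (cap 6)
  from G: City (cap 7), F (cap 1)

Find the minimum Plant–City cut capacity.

Augment Plant→B→F→City: bottleneck 2, flow now 2.
Augment Plant→A→D→E→City: bottleneck 4, flow now 6.
Augment Plant→B→C→E→City: bottleneck 7, flow now 13.
Augment Plant→B→D→E→City: bottleneck 2, flow now 15.
Augment Plant→B→D→E→C→F→City: bottleneck 4, flow now 19. (uses reverse residual edge)
No augmenting path remains; maximum flow = 19.
By max-flow min-cut, the minimum cut capacity equals the max flow.
In the residual graph, reachable from Plant: {Plant, A}.
Min-cut edges: Plant→B (15), A→D (4); capacity 15 + 4 = 19.

19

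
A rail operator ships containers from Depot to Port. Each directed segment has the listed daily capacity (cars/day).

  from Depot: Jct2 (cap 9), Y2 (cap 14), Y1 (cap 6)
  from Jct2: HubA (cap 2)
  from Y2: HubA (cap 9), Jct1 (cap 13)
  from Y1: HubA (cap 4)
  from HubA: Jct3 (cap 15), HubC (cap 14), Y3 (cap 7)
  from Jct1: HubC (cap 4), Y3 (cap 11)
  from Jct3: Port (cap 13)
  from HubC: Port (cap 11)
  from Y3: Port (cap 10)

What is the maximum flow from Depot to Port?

20

Augment Depot→Jct2→HubA→Jct3→Port: bottleneck 2, flow now 2.
Augment Depot→Y2→HubA→Jct3→Port: bottleneck 9, flow now 11.
Augment Depot→Y2→Jct1→HubC→Port: bottleneck 4, flow now 15.
Augment Depot→Y2→Jct1→Y3→Port: bottleneck 1, flow now 16.
Augment Depot→Y1→HubA→Jct3→Port: bottleneck 2, flow now 18.
Augment Depot→Y1→HubA→HubC→Port: bottleneck 2, flow now 20.
No augmenting path remains; maximum flow = 20.
In the residual graph, reachable from Depot: {Depot, Jct2, Y1}.
Min-cut edges: Depot→Y2 (14), Jct2→HubA (2), Y1→HubA (4); capacity 14 + 2 + 4 = 20.
This cut is saturated, so no flow can exceed 20.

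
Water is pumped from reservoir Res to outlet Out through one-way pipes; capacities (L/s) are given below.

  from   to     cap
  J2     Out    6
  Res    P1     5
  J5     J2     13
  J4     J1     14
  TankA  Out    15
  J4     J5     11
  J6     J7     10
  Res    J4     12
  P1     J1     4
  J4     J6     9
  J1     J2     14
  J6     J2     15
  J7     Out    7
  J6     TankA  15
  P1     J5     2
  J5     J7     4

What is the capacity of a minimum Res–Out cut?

Augment Res→P1→J1→J2→Out: bottleneck 4, flow now 4.
Augment Res→P1→J5→J7→Out: bottleneck 1, flow now 5.
Augment Res→J4→J6→TankA→Out: bottleneck 9, flow now 14.
Augment Res→J4→J1→J2→Out: bottleneck 2, flow now 16.
Augment Res→J4→J5→J7→Out: bottleneck 1, flow now 17.
No augmenting path remains; maximum flow = 17.
By max-flow min-cut, the minimum cut capacity equals the max flow.
In the residual graph, reachable from Res: {Res}.
Min-cut edges: Res→P1 (5), Res→J4 (12); capacity 5 + 12 = 17.

17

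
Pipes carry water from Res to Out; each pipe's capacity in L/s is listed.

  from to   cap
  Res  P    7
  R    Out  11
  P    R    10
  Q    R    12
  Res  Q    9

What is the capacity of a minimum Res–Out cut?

Augment Res→P→R→Out: bottleneck 7, flow now 7.
Augment Res→Q→R→Out: bottleneck 4, flow now 11.
No augmenting path remains; maximum flow = 11.
By max-flow min-cut, the minimum cut capacity equals the max flow.
In the residual graph, reachable from Res: {Res, P, Q, R}.
Min-cut edges: R→Out (11); capacity 11 = 11.

11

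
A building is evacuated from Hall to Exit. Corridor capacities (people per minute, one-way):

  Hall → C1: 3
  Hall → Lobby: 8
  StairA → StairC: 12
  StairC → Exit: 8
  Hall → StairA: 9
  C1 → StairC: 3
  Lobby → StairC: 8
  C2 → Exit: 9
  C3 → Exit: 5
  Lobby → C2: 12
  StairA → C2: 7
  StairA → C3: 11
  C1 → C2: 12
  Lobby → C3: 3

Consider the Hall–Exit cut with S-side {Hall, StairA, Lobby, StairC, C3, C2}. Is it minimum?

No — its capacity is 25, but the minimum cut has capacity 20.

Given cut capacity: 3 + 8 + 5 + 9 = 25.
Augment Hall→StairA→StairC→Exit: bottleneck 8, flow now 8.
Augment Hall→StairA→C3→Exit: bottleneck 1, flow now 9.
Augment Hall→C1→C2→Exit: bottleneck 3, flow now 12.
Augment Hall→Lobby→C3→Exit: bottleneck 3, flow now 15.
Augment Hall→Lobby→C2→Exit: bottleneck 5, flow now 20.
No augmenting path remains; maximum flow = 20.
In the residual graph, reachable from Hall: {Hall}.
Min-cut edges: Hall→StairA (9), Hall→C1 (3), Hall→Lobby (8); capacity 9 + 3 + 8 = 20.
Cut capacity 25 exceeds the max flow 20, so it is not minimum.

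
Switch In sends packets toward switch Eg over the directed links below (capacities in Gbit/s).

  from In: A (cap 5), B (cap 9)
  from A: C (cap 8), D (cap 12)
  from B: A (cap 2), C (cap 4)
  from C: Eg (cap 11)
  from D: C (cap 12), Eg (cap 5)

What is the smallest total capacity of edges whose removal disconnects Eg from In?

Augment In→A→C→Eg: bottleneck 5, flow now 5.
Augment In→B→C→Eg: bottleneck 4, flow now 9.
Augment In→B→A→C→Eg: bottleneck 2, flow now 11.
No augmenting path remains; maximum flow = 11.
By max-flow min-cut, the minimum cut capacity equals the max flow.
In the residual graph, reachable from In: {In, B}.
Min-cut edges: In→A (5), B→A (2), B→C (4); capacity 5 + 2 + 4 = 11.

11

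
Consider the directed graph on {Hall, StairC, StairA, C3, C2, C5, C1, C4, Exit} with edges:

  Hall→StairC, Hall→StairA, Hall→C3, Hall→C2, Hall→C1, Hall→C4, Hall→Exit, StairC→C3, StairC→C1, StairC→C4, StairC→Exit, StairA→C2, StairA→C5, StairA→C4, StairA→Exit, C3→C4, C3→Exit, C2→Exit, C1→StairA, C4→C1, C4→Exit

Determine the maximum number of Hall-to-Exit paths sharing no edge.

6

Assign every edge capacity 1; by Menger, the answer equals the max flow.
Path Hall→Exit (+1); total 1.
Path Hall→StairC→Exit (+1); total 2.
Path Hall→StairA→Exit (+1); total 3.
Path Hall→C3→Exit (+1); total 4.
Path Hall→C2→Exit (+1); total 5.
Path Hall→C4→Exit (+1); total 6.
No residual Hall→Exit path; max flow = 6.
Certifying cut of size 6: {C2→Exit, C4→Exit, Hall→C3, Hall→Exit, Hall→StairC, StairA→Exit}.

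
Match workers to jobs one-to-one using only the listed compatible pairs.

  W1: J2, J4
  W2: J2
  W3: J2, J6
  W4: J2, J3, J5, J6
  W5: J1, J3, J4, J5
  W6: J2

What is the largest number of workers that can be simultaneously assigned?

Unit-capacity flow: source→left, listed edges, right→sink; max matching = max flow.
Augmenting path W1→J2 (+1); matched 1.
Augmenting path W3→J6 (+1); matched 2.
Augmenting path W4→J3 (+1); matched 3.
Augmenting path W5→J1 (+1); matched 4.
Augmenting path W2→J2→W1→J4 (+1); matched 5.
No augmenting path remains; maximum matching = 5.
König certificate: {W1, W3, W4, W5, J2} is a vertex cover of size 5 (every listed pair touches it), so no matching can be larger.

5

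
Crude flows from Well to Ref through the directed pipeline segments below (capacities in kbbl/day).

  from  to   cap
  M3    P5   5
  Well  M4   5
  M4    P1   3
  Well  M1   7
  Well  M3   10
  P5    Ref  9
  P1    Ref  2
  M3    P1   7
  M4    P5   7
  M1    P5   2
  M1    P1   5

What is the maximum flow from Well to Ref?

Augment Well→M1→P1→Ref: bottleneck 2, flow now 2.
Augment Well→M1→P5→Ref: bottleneck 2, flow now 4.
Augment Well→M4→P5→Ref: bottleneck 5, flow now 9.
Augment Well→M3→P5→Ref: bottleneck 2, flow now 11.
No augmenting path remains; maximum flow = 11.
In the residual graph, reachable from Well: {Well, M1, M4, M3, P1, P5}.
Min-cut edges: P1→Ref (2), P5→Ref (9); capacity 2 + 9 = 11.
This cut is saturated, so no flow can exceed 11.

11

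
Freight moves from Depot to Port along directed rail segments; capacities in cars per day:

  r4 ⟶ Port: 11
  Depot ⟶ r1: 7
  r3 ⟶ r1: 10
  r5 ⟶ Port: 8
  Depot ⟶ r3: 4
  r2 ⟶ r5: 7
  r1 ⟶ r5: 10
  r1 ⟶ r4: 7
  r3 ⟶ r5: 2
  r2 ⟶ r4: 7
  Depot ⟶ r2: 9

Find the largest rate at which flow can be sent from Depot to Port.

Augment Depot→r1→r4→Port: bottleneck 7, flow now 7.
Augment Depot→r2→r4→Port: bottleneck 4, flow now 11.
Augment Depot→r2→r5→Port: bottleneck 5, flow now 16.
Augment Depot→r3→r5→Port: bottleneck 2, flow now 18.
Augment Depot→r3→r1→r5→Port: bottleneck 1, flow now 19.
No augmenting path remains; maximum flow = 19.
In the residual graph, reachable from Depot: {Depot, r1, r2, r3, r4, r5}.
Min-cut edges: r4→Port (11), r5→Port (8); capacity 11 + 8 = 19.
This cut is saturated, so no flow can exceed 19.

19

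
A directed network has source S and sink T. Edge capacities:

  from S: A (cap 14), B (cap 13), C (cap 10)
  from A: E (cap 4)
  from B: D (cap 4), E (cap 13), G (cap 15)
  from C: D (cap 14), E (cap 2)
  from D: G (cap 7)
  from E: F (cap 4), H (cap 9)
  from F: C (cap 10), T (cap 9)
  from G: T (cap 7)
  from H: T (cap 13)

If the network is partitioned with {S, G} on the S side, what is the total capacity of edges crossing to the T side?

44

Edges leaving {S, G}: S→A (14), S→B (13), S→C (10), G→T (7).
Cut capacity = 14 + 13 + 10 + 7 = 44.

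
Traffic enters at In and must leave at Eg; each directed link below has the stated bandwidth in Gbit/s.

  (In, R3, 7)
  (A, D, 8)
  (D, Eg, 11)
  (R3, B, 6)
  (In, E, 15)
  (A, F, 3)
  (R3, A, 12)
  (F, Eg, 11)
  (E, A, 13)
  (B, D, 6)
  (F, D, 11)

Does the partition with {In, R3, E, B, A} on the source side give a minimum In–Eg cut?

No — its capacity is 17, but the minimum cut has capacity 14.

Given cut capacity: 6 + 3 + 8 = 17.
Augment In→R3→B→D→Eg: bottleneck 6, flow now 6.
Augment In→R3→A→F→Eg: bottleneck 1, flow now 7.
Augment In→E→A→F→Eg: bottleneck 2, flow now 9.
Augment In→E→A→D→Eg: bottleneck 5, flow now 14.
No augmenting path remains; maximum flow = 14.
In the residual graph, reachable from In: {In, R3, E, B, A, D}.
Min-cut edges: A→F (3), D→Eg (11); capacity 3 + 11 = 14.
Cut capacity 17 exceeds the max flow 14, so it is not minimum.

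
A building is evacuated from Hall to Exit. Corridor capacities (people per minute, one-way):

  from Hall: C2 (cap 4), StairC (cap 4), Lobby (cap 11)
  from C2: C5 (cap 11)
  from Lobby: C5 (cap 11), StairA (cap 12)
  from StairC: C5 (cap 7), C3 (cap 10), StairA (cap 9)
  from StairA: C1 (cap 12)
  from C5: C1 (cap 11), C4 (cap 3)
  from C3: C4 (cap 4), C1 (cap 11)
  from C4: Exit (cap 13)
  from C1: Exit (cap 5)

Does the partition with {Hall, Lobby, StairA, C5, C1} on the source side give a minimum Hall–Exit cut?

No — its capacity is 16, but the minimum cut has capacity 12.

Given cut capacity: 4 + 4 + 3 + 5 = 16.
Augment Hall→C2→C5→C4→Exit: bottleneck 3, flow now 3.
Augment Hall→C2→C5→C1→Exit: bottleneck 1, flow now 4.
Augment Hall→Lobby→StairA→C1→Exit: bottleneck 4, flow now 8.
Augment Hall→StairC→C3→C4→Exit: bottleneck 4, flow now 12.
No augmenting path remains; maximum flow = 12.
In the residual graph, reachable from Hall: {Hall, C2, Lobby, StairA, C5, C1}.
Min-cut edges: Hall→StairC (4), C5→C4 (3), C1→Exit (5); capacity 4 + 3 + 5 = 12.
Cut capacity 16 exceeds the max flow 12, so it is not minimum.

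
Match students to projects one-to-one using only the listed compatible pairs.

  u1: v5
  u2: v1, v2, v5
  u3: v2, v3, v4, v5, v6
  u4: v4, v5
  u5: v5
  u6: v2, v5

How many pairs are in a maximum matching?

5

Unit-capacity flow: source→left, listed edges, right→sink; max matching = max flow.
Augmenting path u1→v5 (+1); matched 1.
Augmenting path u2→v1 (+1); matched 2.
Augmenting path u3→v2 (+1); matched 3.
Augmenting path u4→v4 (+1); matched 4.
Augmenting path u6→v2→u3→v3 (+1); matched 5.
No augmenting path remains; maximum matching = 5.
König certificate: {u2, u3, u4, u6, v5} is a vertex cover of size 5 (every listed pair touches it), so no matching can be larger.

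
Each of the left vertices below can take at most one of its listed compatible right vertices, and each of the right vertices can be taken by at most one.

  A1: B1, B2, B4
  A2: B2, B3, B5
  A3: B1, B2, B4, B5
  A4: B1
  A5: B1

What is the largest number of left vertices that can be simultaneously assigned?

Unit-capacity flow: source→left, listed edges, right→sink; max matching = max flow.
Augmenting path A1→B1 (+1); matched 1.
Augmenting path A2→B2 (+1); matched 2.
Augmenting path A3→B4 (+1); matched 3.
Augmenting path A4→B1→A1→B2→A2→B3 (+1); matched 4.
No augmenting path remains; maximum matching = 4.
König certificate: {A1, A2, A3, B1} is a vertex cover of size 4 (every listed pair touches it), so no matching can be larger.

4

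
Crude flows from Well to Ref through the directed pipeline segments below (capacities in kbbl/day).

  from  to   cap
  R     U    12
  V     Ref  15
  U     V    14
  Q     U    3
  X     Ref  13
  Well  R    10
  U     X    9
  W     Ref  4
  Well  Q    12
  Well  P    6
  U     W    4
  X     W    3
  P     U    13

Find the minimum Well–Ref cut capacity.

19

Augment Well→P→U→V→Ref: bottleneck 6, flow now 6.
Augment Well→Q→U→V→Ref: bottleneck 3, flow now 9.
Augment Well→R→U→V→Ref: bottleneck 5, flow now 14.
Augment Well→R→U→W→Ref: bottleneck 4, flow now 18.
Augment Well→R→U→X→Ref: bottleneck 1, flow now 19.
No augmenting path remains; maximum flow = 19.
By max-flow min-cut, the minimum cut capacity equals the max flow.
In the residual graph, reachable from Well: {Well, Q}.
Min-cut edges: Well→P (6), Well→R (10), Q→U (3); capacity 6 + 10 + 3 = 19.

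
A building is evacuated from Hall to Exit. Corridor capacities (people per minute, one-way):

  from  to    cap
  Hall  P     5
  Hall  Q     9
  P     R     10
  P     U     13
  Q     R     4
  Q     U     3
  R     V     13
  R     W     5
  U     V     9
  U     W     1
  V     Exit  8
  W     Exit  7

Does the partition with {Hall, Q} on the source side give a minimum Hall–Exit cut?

Given cut capacity: 5 + 4 + 3 = 12.
Augment Hall→P→R→V→Exit: bottleneck 5, flow now 5.
Augment Hall→Q→R→V→Exit: bottleneck 3, flow now 8.
Augment Hall→Q→R→W→Exit: bottleneck 1, flow now 9.
Augment Hall→Q→U→W→Exit: bottleneck 1, flow now 10.
Augment Hall→Q→U→V→R→W→Exit: bottleneck 2, flow now 12. (uses reverse residual edge)
No augmenting path remains; maximum flow = 12.
Cut capacity 12 equals the max flow, so it is a minimum cut.

Yes — it is a minimum cut (capacity 12).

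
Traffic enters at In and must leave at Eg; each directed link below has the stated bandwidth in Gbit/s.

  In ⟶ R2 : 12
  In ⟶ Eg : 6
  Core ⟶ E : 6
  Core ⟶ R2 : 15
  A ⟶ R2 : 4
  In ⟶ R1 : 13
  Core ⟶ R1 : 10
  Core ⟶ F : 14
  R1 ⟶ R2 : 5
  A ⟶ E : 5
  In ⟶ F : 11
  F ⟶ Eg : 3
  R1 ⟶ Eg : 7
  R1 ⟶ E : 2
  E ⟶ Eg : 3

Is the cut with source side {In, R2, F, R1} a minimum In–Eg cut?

Given cut capacity: 6 + 3 + 2 + 7 = 18.
Augment In→Eg: bottleneck 6, flow now 6.
Augment In→F→Eg: bottleneck 3, flow now 9.
Augment In→R1→Eg: bottleneck 7, flow now 16.
Augment In→R1→E→Eg: bottleneck 2, flow now 18.
No augmenting path remains; maximum flow = 18.
Cut capacity 18 equals the max flow, so it is a minimum cut.

Yes — it is a minimum cut (capacity 18).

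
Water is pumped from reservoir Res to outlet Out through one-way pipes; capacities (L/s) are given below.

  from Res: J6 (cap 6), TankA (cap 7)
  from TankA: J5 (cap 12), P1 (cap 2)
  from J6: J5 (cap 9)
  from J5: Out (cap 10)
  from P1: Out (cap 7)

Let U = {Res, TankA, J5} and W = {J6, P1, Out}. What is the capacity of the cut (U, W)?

18

Edges leaving {Res, TankA, J5}: Res→J6 (6), TankA→P1 (2), J5→Out (10).
Cut capacity = 6 + 2 + 10 = 18.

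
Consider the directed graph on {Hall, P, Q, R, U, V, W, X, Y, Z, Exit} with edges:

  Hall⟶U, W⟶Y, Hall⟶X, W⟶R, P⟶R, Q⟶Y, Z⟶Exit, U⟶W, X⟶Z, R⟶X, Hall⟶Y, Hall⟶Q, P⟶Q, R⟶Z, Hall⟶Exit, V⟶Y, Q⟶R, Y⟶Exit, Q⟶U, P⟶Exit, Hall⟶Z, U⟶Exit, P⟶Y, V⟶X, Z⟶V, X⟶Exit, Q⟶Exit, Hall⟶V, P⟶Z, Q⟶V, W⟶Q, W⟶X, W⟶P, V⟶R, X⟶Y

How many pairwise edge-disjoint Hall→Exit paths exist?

Assign every edge capacity 1; by Menger, the answer equals the max flow.
Path Hall→Exit (+1); total 1.
Path Hall→Q→Exit (+1); total 2.
Path Hall→U→Exit (+1); total 3.
Path Hall→X→Exit (+1); total 4.
Path Hall→Y→Exit (+1); total 5.
Path Hall→Z→Exit (+1); total 6.
No residual Hall→Exit path; max flow = 6.
Certifying cut of size 6: {Hall→Exit, Hall→Q, Hall→U, X→Exit, Y→Exit, Z→Exit}.

6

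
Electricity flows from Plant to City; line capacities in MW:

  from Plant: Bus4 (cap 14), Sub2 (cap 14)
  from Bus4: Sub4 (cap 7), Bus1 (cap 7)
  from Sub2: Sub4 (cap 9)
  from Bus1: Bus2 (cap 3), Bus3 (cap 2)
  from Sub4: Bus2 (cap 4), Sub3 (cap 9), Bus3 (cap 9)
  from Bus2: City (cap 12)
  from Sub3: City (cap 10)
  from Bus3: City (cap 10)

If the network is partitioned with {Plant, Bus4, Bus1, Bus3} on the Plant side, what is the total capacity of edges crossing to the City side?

34

Edges leaving {Plant, Bus4, Bus1, Bus3}: Plant→Sub2 (14), Bus4→Sub4 (7), Bus1→Bus2 (3), Bus3→City (10).
Cut capacity = 14 + 7 + 3 + 10 = 34.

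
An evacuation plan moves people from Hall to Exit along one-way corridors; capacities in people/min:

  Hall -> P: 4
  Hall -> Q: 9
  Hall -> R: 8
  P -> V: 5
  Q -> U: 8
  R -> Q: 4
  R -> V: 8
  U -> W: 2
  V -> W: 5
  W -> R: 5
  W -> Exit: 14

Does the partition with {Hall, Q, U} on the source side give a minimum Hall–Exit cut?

No — its capacity is 14, but the minimum cut has capacity 7.

Given cut capacity: 4 + 8 + 2 = 14.
Augment Hall→P→V→W→Exit: bottleneck 4, flow now 4.
Augment Hall→Q→U→W→Exit: bottleneck 2, flow now 6.
Augment Hall→R→V→W→Exit: bottleneck 1, flow now 7.
No augmenting path remains; maximum flow = 7.
In the residual graph, reachable from Hall: {Hall, P, Q, R, U, V}.
Min-cut edges: U→W (2), V→W (5); capacity 2 + 5 = 7.
Cut capacity 14 exceeds the max flow 7, so it is not minimum.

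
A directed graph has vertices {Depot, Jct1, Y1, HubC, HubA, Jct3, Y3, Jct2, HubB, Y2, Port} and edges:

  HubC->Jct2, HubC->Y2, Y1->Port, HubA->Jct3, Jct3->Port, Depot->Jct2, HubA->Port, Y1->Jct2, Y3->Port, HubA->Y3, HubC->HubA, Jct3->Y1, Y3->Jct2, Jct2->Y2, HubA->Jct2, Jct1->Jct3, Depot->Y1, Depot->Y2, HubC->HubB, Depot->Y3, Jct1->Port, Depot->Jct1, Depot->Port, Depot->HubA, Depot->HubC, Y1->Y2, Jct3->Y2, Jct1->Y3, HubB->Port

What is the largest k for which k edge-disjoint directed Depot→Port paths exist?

6

Assign every edge capacity 1; by Menger, the answer equals the max flow.
Path Depot→Port (+1); total 1.
Path Depot→Jct1→Port (+1); total 2.
Path Depot→Y1→Port (+1); total 3.
Path Depot→HubA→Port (+1); total 4.
Path Depot→Y3→Port (+1); total 5.
Path Depot→HubC→HubB→Port (+1); total 6.
No residual Depot→Port path; max flow = 6.
Certifying cut of size 6: {Depot→HubA, Depot→HubC, Depot→Jct1, Depot→Port, Depot→Y1, Depot→Y3}.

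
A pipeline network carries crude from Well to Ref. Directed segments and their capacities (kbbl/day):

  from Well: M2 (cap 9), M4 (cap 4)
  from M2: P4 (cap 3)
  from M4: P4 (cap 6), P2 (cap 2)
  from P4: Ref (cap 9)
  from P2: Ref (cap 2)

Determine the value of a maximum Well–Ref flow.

7

Augment Well→M2→P4→Ref: bottleneck 3, flow now 3.
Augment Well→M4→P4→Ref: bottleneck 4, flow now 7.
No augmenting path remains; maximum flow = 7.
In the residual graph, reachable from Well: {Well, M2}.
Min-cut edges: Well→M4 (4), M2→P4 (3); capacity 4 + 3 = 7.
This cut is saturated, so no flow can exceed 7.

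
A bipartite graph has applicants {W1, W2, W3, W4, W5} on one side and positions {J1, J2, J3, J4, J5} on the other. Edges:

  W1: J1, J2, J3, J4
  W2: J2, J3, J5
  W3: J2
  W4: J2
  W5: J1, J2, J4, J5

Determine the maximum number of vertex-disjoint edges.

4

Unit-capacity flow: source→left, listed edges, right→sink; max matching = max flow.
Augmenting path W1→J1 (+1); matched 1.
Augmenting path W2→J2 (+1); matched 2.
Augmenting path W5→J4 (+1); matched 3.
Augmenting path W3→J2→W2→J3 (+1); matched 4.
No augmenting path remains; maximum matching = 4.
König certificate: {W1, W2, W5, J2} is a vertex cover of size 4 (every listed pair touches it), so no matching can be larger.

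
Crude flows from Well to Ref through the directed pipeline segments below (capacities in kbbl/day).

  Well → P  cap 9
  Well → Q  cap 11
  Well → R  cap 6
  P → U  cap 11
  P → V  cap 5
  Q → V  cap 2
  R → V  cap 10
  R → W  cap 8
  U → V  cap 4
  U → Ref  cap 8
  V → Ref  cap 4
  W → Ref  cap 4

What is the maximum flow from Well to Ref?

16

Augment Well→P→U→Ref: bottleneck 8, flow now 8.
Augment Well→P→V→Ref: bottleneck 1, flow now 9.
Augment Well→Q→V→Ref: bottleneck 2, flow now 11.
Augment Well→R→V→Ref: bottleneck 1, flow now 12.
Augment Well→R→W→Ref: bottleneck 4, flow now 16.
No augmenting path remains; maximum flow = 16.
In the residual graph, reachable from Well: {Well, P, Q, R, U, V, W}.
Min-cut edges: U→Ref (8), V→Ref (4), W→Ref (4); capacity 8 + 4 + 4 = 16.
This cut is saturated, so no flow can exceed 16.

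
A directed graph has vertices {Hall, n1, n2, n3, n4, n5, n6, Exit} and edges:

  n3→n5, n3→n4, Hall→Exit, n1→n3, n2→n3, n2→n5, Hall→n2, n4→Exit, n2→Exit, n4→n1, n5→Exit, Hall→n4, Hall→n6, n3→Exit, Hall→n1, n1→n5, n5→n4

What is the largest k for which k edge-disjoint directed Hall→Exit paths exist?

Assign every edge capacity 1; by Menger, the answer equals the max flow.
Path Hall→Exit (+1); total 1.
Path Hall→n2→Exit (+1); total 2.
Path Hall→n4→Exit (+1); total 3.
Path Hall→n1→n3→Exit (+1); total 4.
No residual Hall→Exit path; max flow = 4.
Certifying cut of size 4: {Hall→Exit, Hall→n1, Hall→n2, Hall→n4}.

4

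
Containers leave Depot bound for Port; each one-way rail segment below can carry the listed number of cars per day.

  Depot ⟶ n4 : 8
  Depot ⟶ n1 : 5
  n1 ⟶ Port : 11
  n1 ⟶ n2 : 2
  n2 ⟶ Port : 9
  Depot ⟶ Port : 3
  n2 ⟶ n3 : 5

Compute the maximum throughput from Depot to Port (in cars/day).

8

Augment Depot→Port: bottleneck 3, flow now 3.
Augment Depot→n1→Port: bottleneck 5, flow now 8.
No augmenting path remains; maximum flow = 8.
In the residual graph, reachable from Depot: {Depot, n4}.
Min-cut edges: Depot→n1 (5), Depot→Port (3); capacity 5 + 3 = 8.
This cut is saturated, so no flow can exceed 8.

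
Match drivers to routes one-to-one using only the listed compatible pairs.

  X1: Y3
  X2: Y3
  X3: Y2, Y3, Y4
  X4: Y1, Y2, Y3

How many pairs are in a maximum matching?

Unit-capacity flow: source→left, listed edges, right→sink; max matching = max flow.
Augmenting path X1→Y3 (+1); matched 1.
Augmenting path X3→Y2 (+1); matched 2.
Augmenting path X4→Y1 (+1); matched 3.
No augmenting path remains; maximum matching = 3.
König certificate: {X3, X4, Y3} is a vertex cover of size 3 (every listed pair touches it), so no matching can be larger.

3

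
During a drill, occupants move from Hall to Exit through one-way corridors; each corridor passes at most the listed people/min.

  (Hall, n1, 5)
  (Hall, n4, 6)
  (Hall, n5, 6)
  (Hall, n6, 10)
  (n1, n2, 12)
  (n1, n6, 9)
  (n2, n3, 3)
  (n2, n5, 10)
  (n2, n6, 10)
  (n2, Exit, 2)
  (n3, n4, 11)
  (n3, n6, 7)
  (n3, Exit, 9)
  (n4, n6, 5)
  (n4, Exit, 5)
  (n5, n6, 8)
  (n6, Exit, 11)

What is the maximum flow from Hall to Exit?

21

Augment Hall→n4→Exit: bottleneck 5, flow now 5.
Augment Hall→n6→Exit: bottleneck 10, flow now 15.
Augment Hall→n1→n2→Exit: bottleneck 2, flow now 17.
Augment Hall→n1→n6→Exit: bottleneck 1, flow now 18.
Augment Hall→n1→n2→n3→Exit: bottleneck 2, flow now 20.
Augment Hall→n4→n6→n1→n2→n3→Exit: bottleneck 1, flow now 21. (uses reverse residual edge)
No augmenting path remains; maximum flow = 21.
In the residual graph, reachable from Hall: {Hall, n4, n5, n6}.
Min-cut edges: Hall→n1 (5), n4→Exit (5), n6→Exit (11); capacity 5 + 5 + 11 = 21.
This cut is saturated, so no flow can exceed 21.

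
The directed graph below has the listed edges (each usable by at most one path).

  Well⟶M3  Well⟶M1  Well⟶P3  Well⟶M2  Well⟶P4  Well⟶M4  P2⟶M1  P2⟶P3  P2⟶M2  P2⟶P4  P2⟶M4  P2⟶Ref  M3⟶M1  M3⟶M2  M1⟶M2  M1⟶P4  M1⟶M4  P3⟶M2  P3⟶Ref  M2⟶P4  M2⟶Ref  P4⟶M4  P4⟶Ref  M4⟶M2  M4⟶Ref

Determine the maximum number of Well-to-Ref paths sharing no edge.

4

Assign every edge capacity 1; by Menger, the answer equals the max flow.
Path Well→P3→Ref (+1); total 1.
Path Well→M2→Ref (+1); total 2.
Path Well→P4→Ref (+1); total 3.
Path Well→M4→Ref (+1); total 4.
No residual Well→Ref path; max flow = 4.
Certifying cut of size 4: {M2→Ref, M4→Ref, P4→Ref, Well→P3}.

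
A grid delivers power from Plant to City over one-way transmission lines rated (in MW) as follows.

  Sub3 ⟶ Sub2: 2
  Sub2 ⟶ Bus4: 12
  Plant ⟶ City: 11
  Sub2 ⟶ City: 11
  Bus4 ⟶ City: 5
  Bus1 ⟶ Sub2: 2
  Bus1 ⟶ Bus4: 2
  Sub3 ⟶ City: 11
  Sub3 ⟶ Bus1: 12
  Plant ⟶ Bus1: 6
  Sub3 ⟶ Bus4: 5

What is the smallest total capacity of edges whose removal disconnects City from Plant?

Augment Plant→City: bottleneck 11, flow now 11.
Augment Plant→Bus1→Sub2→City: bottleneck 2, flow now 13.
Augment Plant→Bus1→Bus4→City: bottleneck 2, flow now 15.
No augmenting path remains; maximum flow = 15.
By max-flow min-cut, the minimum cut capacity equals the max flow.
In the residual graph, reachable from Plant: {Plant, Bus1}.
Min-cut edges: Plant→City (11), Bus1→Sub2 (2), Bus1→Bus4 (2); capacity 11 + 2 + 2 = 15.

15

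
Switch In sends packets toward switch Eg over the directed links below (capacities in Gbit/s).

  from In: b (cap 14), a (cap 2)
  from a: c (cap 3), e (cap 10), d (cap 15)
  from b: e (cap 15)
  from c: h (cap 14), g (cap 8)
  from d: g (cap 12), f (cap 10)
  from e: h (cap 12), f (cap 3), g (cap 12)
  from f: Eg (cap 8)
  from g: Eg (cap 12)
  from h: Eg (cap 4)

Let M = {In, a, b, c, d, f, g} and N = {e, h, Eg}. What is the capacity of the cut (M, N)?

59

Edges leaving {In, a, b, c, d, f, g}: a→e (10), b→e (15), c→h (14), f→Eg (8), g→Eg (12).
Cut capacity = 10 + 15 + 14 + 8 + 12 = 59.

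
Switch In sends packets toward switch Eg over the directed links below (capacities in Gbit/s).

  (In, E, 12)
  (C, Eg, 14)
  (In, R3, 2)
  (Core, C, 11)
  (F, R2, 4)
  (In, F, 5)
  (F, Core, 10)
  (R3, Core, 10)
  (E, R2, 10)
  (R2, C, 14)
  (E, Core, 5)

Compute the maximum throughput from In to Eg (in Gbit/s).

Augment In→R3→Core→C→Eg: bottleneck 2, flow now 2.
Augment In→F→Core→C→Eg: bottleneck 5, flow now 7.
Augment In→E→Core→C→Eg: bottleneck 4, flow now 11.
Augment In→E→R2→C→Eg: bottleneck 3, flow now 14.
No augmenting path remains; maximum flow = 14.
In the residual graph, reachable from In: {In, R3, F, E, Core, R2, C}.
Min-cut edges: C→Eg (14); capacity 14 = 14.
This cut is saturated, so no flow can exceed 14.

14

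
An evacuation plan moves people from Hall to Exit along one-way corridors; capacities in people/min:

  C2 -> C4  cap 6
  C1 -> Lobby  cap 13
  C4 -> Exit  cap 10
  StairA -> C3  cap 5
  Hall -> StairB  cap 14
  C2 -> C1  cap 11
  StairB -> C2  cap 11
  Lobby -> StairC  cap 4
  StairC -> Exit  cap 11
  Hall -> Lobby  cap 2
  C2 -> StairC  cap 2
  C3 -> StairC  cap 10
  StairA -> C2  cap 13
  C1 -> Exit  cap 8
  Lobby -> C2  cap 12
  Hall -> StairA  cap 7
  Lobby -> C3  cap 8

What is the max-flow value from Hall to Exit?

20

Augment Hall→Lobby→StairC→Exit: bottleneck 2, flow now 2.
Augment Hall→StairA→C2→C4→Exit: bottleneck 6, flow now 8.
Augment Hall→StairA→C2→C1→Exit: bottleneck 1, flow now 9.
Augment Hall→StairB→C2→C1→Exit: bottleneck 7, flow now 16.
Augment Hall→StairB→C2→StairC→Exit: bottleneck 2, flow now 18.
Augment Hall→StairB→C2→StairA→C3→StairC→Exit: bottleneck 2, flow now 20. (uses reverse residual edge)
No augmenting path remains; maximum flow = 20.
In the residual graph, reachable from Hall: {Hall, StairB}.
Min-cut edges: Hall→Lobby (2), Hall→StairA (7), StairB→C2 (11); capacity 2 + 7 + 11 = 20.
This cut is saturated, so no flow can exceed 20.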